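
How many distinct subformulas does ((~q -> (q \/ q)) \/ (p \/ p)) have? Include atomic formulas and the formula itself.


Formula: ((~q -> (q \/ q)) \/ (p \/ p))
Subformulas found:
  1. q
  2. p
  3. ~q
  4. (p \/ p)
  5. (q \/ q)
  6. (~q -> (q \/ q))
  7. ((~q -> (q \/ q)) \/ (p \/ p))
Total distinct subformulas = 7

7


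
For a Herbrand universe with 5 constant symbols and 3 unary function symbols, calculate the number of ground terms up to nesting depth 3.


Herbrand terms by depth:
Depth 0: 5 constants
Depth 1: 15 new terms (running total: 20)
Depth 2: 45 new terms (running total: 65)
Depth 3: 135 new terms (running total: 200)
Total distinct ground terms = 200

200


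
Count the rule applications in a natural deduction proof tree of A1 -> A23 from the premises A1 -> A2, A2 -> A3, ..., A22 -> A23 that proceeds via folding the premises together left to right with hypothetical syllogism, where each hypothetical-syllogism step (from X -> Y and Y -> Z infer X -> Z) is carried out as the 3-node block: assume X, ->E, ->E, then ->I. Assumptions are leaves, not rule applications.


There are 22 premises in the chain. The first HS step combines premises 1 and 2; each further premise needs one more HS step.
So 22 premises require 22 - 1 = 21 hypothetical-syllogism steps.
Each HS step uses 3 inference nodes (->E, ->E, ->I).
21 * 3 = 63 total inference nodes.

63


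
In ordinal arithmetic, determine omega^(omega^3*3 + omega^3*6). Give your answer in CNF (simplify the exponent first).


omega^(omega^3*3 + omega^3*6):
Both terms of the exponent have the same exponent 3, so they merge: omega^3*3 + omega^3*6 = omega^3*(3+6) = omega^3*9.
omega raised to a CNF ordinal is a single CNF term: Result = omega^(omega^3*9)

omega^(omega^3*9)


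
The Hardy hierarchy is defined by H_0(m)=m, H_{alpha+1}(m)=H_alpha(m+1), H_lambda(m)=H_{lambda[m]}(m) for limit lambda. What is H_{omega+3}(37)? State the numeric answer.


H_{omega+3}(37):
Unwind the 3 successor steps: H_{omega+3}(37) = H_omega(37+3) = H_omega(40).
H_omega(m) = H_m(m) = m + m = 2m.
Result = 2 * 40 = 80

80


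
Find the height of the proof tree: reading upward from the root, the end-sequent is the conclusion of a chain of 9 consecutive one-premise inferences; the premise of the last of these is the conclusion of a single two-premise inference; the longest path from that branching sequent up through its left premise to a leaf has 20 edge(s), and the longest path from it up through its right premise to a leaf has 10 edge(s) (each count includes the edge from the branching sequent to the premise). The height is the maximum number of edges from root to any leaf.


Longest path through the left premise: 20 edges (measured from the branching sequent)
Longest path through the right premise: 10 edges
Height of the subtree rooted at the branching sequent: max(20, 10) = 20
The branching sequent sits 9 edges above the root (the chain of one-premise inferences), so height = 20 + 9 = 29

29


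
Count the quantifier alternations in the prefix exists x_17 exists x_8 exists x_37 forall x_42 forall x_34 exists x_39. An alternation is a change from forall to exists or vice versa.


Walk the prefix and count type changes:
  position 1: exists -> exists
  position 2: exists -> exists
  position 3: exists -> forall <-- alternation
  position 4: forall -> forall
  position 5: forall -> exists <-- alternation
Total alternations = 2

2


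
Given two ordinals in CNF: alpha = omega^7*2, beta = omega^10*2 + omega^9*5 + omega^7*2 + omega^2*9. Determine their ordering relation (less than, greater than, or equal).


Compare term by term from highest exponent:
alpha = omega^7*2
beta = omega^10*2 + omega^9*5 + omega^7*2 + omega^2*9
Term 1: alpha has omega^7*2, beta has omega^10*2
Term 2: alpha has omega^0*0, beta has omega^9*5
Term 3: alpha has omega^0*0, beta has omega^7*2
Term 4: alpha has omega^0*0, beta has omega^2*9
Result: alpha < beta

alpha < beta


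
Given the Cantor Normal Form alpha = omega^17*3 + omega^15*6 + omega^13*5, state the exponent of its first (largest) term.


CNF: omega^17*3 + omega^15*6 + omega^13*5
The leading term is omega^17*3, which has exponent 17.

17


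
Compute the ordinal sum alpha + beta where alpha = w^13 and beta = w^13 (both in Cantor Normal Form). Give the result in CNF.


Ordinal addition w^13 + w^13:
Both terms have the same exponent 13.
w^e*c + w^e*d = w^e*(c+d).
Result = w^13*(1+1) = w^13*2

w^13*2


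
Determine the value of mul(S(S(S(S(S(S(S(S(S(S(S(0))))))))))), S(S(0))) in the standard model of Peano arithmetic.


mul(S^11(0), S^2(0)):
S^11(0) = 11
S^2(0) = 2
11 * 2 = 22

22


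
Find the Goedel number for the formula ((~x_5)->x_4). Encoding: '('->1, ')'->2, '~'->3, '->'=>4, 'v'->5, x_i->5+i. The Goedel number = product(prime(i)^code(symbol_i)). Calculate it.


Formula: ((~x_5)->x_4)
Symbol codes: [1, 1, 3, 10, 2, 4, 9, 2]
Primes: [2, 3, 5, 7, 11, 13, 17, 19]
p_1^1 = 2^1 = 2
p_2^1 = 3^1 = 3
p_3^3 = 5^3 = 125
p_4^10 = 7^10 = 282475249
p_5^2 = 11^2 = 121
p_6^4 = 13^4 = 28561
p_7^9 = 17^9 = 118587876497
p_8^2 = 19^2 = 361
Product = 31343532236342977018239526404750

31343532236342977018239526404750


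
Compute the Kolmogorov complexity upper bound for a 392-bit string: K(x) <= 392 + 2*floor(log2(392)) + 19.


floor(log2(392)) = 8
2 * 8 = 16
K(x) <= 392 + 16 + 19 = 427

427


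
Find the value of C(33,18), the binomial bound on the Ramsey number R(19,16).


R(19,16) <= C(19+16-2, 19-1) = C(33, 18)
C(33, 18) = 33! / (18! * 15!)
= 1037158320

1037158320


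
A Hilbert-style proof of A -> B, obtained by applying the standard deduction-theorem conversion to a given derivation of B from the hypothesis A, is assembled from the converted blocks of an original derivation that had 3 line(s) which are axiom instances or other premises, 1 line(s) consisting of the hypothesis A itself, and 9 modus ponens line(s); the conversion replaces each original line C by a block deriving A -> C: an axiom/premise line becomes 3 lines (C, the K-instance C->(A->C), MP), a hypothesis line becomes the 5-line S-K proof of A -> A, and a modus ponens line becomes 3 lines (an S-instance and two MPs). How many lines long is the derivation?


Deduction-theorem conversion, block by block:
- 3 axiom/premise lines -> 3 lines each = 9
- 1 hypothesis lines -> 5 lines each (identity proof A->A) = 5
- 9 MP lines -> 3 lines each (S-instance, MP, MP) = 27
Total = 9 + 5 + 27 = 41 lines.

41


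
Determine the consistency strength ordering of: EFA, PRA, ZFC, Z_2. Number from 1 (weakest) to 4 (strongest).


Ordering by consistency strength:
1. EFA
2. PRA
3. Z_2
4. ZFC


EFA=1, PRA=2, ZFC=4, Z_2=3


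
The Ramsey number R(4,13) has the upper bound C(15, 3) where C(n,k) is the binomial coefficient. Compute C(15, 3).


R(4,13) <= C(4+13-2, 4-1) = C(15, 3)
C(15, 3) = 15! / (3! * 12!)
= 455

455


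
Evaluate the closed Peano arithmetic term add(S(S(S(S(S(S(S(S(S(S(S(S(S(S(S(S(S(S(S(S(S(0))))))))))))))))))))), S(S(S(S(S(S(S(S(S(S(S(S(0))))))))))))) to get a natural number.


add(S^21(0), S^12(0)):
S^21(0) = 21
S^12(0) = 12
21 + 12 = 33

33


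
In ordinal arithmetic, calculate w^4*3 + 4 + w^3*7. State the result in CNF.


Ordinal addition (w^4*3 + 4) + w^3*7:
alpha's leading term has exponent 4 > beta's exponent 3, so it survives.
alpha's tail term has exponent 0 < beta's exponent 3, so it is absorbed by beta.
In ordinal addition, any term followed by a strictly larger-exponent term is absorbed.
Result = w^4*3 + w^3*7

w^4*3 + w^3*7


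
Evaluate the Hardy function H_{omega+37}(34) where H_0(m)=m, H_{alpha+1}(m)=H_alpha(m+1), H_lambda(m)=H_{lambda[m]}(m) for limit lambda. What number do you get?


H_{omega+37}(34):
Unwind the 37 successor steps: H_{omega+37}(34) = H_omega(34+37) = H_omega(71).
H_omega(m) = H_m(m) = m + m = 2m.
Result = 2 * 71 = 142

142


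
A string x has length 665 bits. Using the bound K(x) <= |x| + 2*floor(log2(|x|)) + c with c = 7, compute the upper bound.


floor(log2(665)) = 9
2 * 9 = 18
K(x) <= 665 + 18 + 7 = 690

690


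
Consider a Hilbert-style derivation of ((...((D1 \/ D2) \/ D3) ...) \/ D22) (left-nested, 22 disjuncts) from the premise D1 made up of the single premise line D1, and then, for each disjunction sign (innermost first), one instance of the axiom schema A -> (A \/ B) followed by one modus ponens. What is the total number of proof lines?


Building the left-nested 22-ary disjunction from D1:
- 1 premise line (D1)
- 22 disjuncts means 21 disjunction signs; each needs 1 axiom instance + 1 MP = 2 lines: 2 * 21 = 42
Total = 1 + 42 = 43 lines.

43


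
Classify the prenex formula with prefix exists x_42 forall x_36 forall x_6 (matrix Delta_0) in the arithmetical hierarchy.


Leading quantifier is exists, so the class is Sigma.
Number of quantifier blocks = alternations + 1 = 1 + 1 = 2.
Classification: Sigma_2

Sigma_2


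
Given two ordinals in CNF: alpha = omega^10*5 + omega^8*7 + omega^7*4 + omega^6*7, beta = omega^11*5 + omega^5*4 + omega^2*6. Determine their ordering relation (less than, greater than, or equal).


Compare term by term from highest exponent:
alpha = omega^10*5 + omega^8*7 + omega^7*4 + omega^6*7
beta = omega^11*5 + omega^5*4 + omega^2*6
Term 1: alpha has omega^10*5, beta has omega^11*5
Term 2: alpha has omega^8*7, beta has omega^5*4
Term 3: alpha has omega^7*4, beta has omega^2*6
Term 4: alpha has omega^6*7, beta has omega^0*0
Result: alpha < beta

alpha < beta


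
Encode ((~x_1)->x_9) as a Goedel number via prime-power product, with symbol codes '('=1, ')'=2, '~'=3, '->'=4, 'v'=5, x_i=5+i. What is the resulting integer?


Formula: ((~x_1)->x_9)
Symbol codes: [1, 1, 3, 6, 2, 4, 14, 2]
Primes: [2, 3, 5, 7, 11, 13, 17, 19]
p_1^1 = 2^1 = 2
p_2^1 = 3^1 = 3
p_3^3 = 5^3 = 125
p_4^6 = 7^6 = 117649
p_5^2 = 11^2 = 121
p_6^4 = 13^4 = 28561
p_7^14 = 17^14 = 168377826559400929
p_8^2 = 19^2 = 361
Product = 18535332632443661107949404099320750

18535332632443661107949404099320750


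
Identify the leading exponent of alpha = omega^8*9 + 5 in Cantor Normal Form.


CNF: omega^8*9 + 5
The leading term is omega^8*9, which has exponent 8.

8


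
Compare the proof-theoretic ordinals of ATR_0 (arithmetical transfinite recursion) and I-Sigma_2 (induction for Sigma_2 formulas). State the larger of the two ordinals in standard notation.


Proof-theoretic ordinal of ATR_0 (arithmetical transfinite recursion): Gamma_0
Proof-theoretic ordinal of I-Sigma_2 (induction for Sigma_2 formulas): omega^(omega^omega)
Comparing: omega^(omega^omega) < Gamma_0.
The larger ordinal is Gamma_0 (from ATR_0 (arithmetical transfinite recursion)).

Gamma_0


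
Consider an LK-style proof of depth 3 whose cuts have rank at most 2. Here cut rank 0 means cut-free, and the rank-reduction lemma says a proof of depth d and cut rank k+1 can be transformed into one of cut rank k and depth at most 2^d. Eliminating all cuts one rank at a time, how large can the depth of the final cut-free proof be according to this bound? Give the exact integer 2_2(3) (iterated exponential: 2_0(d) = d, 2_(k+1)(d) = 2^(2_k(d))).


Each rank reduction sends depth d to at most 2^d; cut rank r needs r reductions.
2_0(3) = 3
2_1(3) = 2^3 = 8
2_2(3) = 2^8 = 256
Cut-free depth bound = 256

256


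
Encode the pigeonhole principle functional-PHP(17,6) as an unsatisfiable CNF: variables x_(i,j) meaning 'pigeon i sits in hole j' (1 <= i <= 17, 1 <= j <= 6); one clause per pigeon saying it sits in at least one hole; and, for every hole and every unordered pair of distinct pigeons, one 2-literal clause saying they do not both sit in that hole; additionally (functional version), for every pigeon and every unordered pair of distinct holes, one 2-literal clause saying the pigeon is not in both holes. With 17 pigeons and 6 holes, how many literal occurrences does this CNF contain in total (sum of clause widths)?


functional-PHP(17,6): 17 pigeons, 6 holes, 17*6 = 102 variables.
- pigeon clauses: one per pigeon -> 17 clauses of width 6 -> 102 literals
- hole clauses: 6 holes * C(17,2) = 6 * 136 -> 816 clauses of width 2 -> 1632 literals
- functional clauses: 17 pigeons * C(6,2) = 17 * 15 -> 255 clauses of width 2 -> 510 literals
Total literal occurrences = 102 + 1632 + 510 = 2244

2244


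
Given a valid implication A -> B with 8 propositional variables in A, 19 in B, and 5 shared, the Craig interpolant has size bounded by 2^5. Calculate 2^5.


Shared atoms = 5
Craig interpolant size bound = 2^5
= 32

32


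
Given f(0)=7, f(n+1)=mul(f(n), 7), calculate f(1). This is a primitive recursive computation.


f(0) = 7
f(1) = mul(f(0), 7) = mul(7, 7) = 49


49


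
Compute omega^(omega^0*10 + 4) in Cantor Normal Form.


omega^(omega^0*10 + 4):
omega^0 = 1, so the exponent is 10 + 4 = 14 (finite ordinal addition).
Result = omega^14, already a single CNF term.

omega^14


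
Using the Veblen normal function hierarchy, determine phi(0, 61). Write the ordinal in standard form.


phi(0, 61):
phi(0, beta) = omega^beta by definition.
phi(0, 61) = omega^61

omega^61


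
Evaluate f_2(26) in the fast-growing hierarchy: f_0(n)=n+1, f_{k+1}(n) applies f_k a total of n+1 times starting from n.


f_2(26) = f_1^27(26)
f_1(m) = 2m + 1.
Iterating: f_1^k(n) = 2^k*(n+1) - 1.
f_2(26) = 2^27*(26+1) - 1 = 134217728*27 - 1 = 3623878655

3623878655


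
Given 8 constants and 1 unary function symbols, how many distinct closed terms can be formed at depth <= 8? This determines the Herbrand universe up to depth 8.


Herbrand terms by depth:
Depth 0: 8 constants
Depth 1: 8 new terms (running total: 16)
Depth 2: 8 new terms (running total: 24)
Depth 3: 8 new terms (running total: 32)
Depth 4: 8 new terms (running total: 40)
Depth 5: 8 new terms (running total: 48)
Depth 6: 8 new terms (running total: 56)
Depth 7: 8 new terms (running total: 64)
Depth 8: 8 new terms (running total: 72)
Total distinct ground terms = 72

72


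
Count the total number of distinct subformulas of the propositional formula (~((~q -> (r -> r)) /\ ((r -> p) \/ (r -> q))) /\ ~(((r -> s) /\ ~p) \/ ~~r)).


Formula: (~((~q -> (r -> r)) /\ ((r -> p) \/ (r -> q))) /\ ~(((r -> s) /\ ~p) \/ ~~r))
Subformulas found:
  1. r
  2. q
  3. s
  4. p
  5. ~p
  6. ~r
  7. ~q
  8. ~~r
  9. (r -> q)
  10. (r -> p)
  11. (r -> r)
  12. (r -> s)
  13. (~q -> (r -> r))
  14. ((r -> s) /\ ~p)
  15. ((r -> p) \/ (r -> q))
  16. (((r -> s) /\ ~p) \/ ~~r)
  17. ~(((r -> s) /\ ~p) \/ ~~r)
  18. ((~q -> (r -> r)) /\ ((r -> p) \/ (r -> q)))
  19. ~((~q -> (r -> r)) /\ ((r -> p) \/ (r -> q)))
  20. (~((~q -> (r -> r)) /\ ((r -> p) \/ (r -> q))) /\ ~(((r -> s) /\ ~p) \/ ~~r))
Total distinct subformulas = 20

20


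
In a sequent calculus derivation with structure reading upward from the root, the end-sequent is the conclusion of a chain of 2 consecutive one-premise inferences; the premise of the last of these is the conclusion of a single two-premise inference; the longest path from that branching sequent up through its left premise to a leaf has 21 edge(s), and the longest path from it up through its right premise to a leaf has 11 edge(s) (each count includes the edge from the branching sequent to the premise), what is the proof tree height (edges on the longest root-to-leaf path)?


Longest path through the left premise: 21 edges (measured from the branching sequent)
Longest path through the right premise: 11 edges
Height of the subtree rooted at the branching sequent: max(21, 11) = 21
The branching sequent sits 2 edges above the root (the chain of one-premise inferences), so height = 21 + 2 = 23

23


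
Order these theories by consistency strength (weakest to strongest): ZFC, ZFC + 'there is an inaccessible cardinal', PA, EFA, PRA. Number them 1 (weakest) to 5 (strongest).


Ordering by consistency strength:
1. EFA
2. PRA
3. PA
4. ZFC
5. ZFC + 'there is an inaccessible cardinal'


ZFC=4, ZFC + 'there is an inaccessible cardinal'=5, PA=3, EFA=1, PRA=2


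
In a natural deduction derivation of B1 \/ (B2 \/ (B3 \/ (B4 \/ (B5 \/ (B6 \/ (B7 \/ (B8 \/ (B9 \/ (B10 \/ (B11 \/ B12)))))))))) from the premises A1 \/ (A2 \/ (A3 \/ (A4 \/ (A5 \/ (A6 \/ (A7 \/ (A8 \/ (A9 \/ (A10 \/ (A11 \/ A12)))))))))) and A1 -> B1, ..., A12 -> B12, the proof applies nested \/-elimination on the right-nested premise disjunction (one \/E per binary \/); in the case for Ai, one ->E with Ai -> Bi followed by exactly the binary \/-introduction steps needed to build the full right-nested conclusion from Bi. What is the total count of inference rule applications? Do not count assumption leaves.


Constructive dilemma with 12 branches, all disjunctions right-nested:
- \/E: the premise has 11 binary \/, each eliminated once: 11 nodes.
- ->E: one per case (Ai with Ai -> Bi gives Bi): 12 nodes.
- \/I: in case i < n, Bi needs 1 step to form Bi \/ (B(i+1) \/ ...) and then i-1 steps to prepend B(i-1), ..., B1, i.e. i steps; in case i = n, B12 needs 11 prepend steps.
  \/I total = (1 + 2 + ... + 11) + 11 = 66 + 11 = 77 nodes.
Total = 11 + 12 + 77 = 100

100


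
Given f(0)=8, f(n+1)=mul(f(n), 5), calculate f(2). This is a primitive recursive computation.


f(0) = 8
f(1) = mul(f(0), 5) = mul(8, 5) = 40
f(2) = mul(f(1), 5) = mul(40, 5) = 200


200


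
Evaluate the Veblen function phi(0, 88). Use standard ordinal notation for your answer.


phi(0, 88):
phi(0, beta) = omega^beta by definition.
phi(0, 88) = omega^88

omega^88


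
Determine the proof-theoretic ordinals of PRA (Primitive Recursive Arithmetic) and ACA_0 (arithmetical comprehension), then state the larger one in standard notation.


Proof-theoretic ordinal of PRA (Primitive Recursive Arithmetic): omega^omega
Proof-theoretic ordinal of ACA_0 (arithmetical comprehension): epsilon_0
Comparing: omega^omega < epsilon_0.
The larger ordinal is epsilon_0 (from ACA_0 (arithmetical comprehension)).

epsilon_0


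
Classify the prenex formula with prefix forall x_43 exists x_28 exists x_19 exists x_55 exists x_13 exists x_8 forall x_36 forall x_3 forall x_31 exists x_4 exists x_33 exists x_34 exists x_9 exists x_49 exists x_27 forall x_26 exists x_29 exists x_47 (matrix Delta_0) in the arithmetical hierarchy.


Leading quantifier is forall, so the class is Pi.
Number of quantifier blocks = alternations + 1 = 5 + 1 = 6.
Classification: Pi_6

Pi_6


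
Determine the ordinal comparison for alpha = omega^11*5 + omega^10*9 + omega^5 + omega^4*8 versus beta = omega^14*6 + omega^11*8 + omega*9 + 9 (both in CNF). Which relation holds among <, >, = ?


Compare term by term from highest exponent:
alpha = omega^11*5 + omega^10*9 + omega^5 + omega^4*8
beta = omega^14*6 + omega^11*8 + omega*9 + 9
Term 1: alpha has omega^11*5, beta has omega^14*6
Term 2: alpha has omega^10*9, beta has omega^11*8
Term 3: alpha has omega^5*1, beta has omega^1*9
Term 4: alpha has omega^4*8, beta has omega^0*9
Result: alpha < beta

alpha < beta


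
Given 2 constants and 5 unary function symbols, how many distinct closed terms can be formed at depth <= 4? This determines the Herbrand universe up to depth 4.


Herbrand terms by depth:
Depth 0: 2 constants
Depth 1: 10 new terms (running total: 12)
Depth 2: 50 new terms (running total: 62)
Depth 3: 250 new terms (running total: 312)
Depth 4: 1250 new terms (running total: 1562)
Total distinct ground terms = 1562

1562


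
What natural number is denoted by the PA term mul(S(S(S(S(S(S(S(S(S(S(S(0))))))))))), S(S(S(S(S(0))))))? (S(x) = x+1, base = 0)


mul(S^11(0), S^5(0)):
S^11(0) = 11
S^5(0) = 5
11 * 5 = 55

55


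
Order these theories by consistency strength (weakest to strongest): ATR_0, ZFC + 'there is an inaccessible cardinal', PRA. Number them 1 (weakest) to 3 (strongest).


Ordering by consistency strength:
1. PRA
2. ATR_0
3. ZFC + 'there is an inaccessible cardinal'


ATR_0=2, ZFC + 'there is an inaccessible cardinal'=3, PRA=1


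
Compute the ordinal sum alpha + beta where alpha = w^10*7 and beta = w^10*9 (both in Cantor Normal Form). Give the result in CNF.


Ordinal addition w^10*7 + w^10*9:
Both terms have the same exponent 10.
w^e*c + w^e*d = w^e*(c+d).
Result = w^10*(7+9) = w^10*16

w^10*16


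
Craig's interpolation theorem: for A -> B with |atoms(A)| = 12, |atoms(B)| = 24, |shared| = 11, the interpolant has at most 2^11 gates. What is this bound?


Shared atoms = 11
Craig interpolant size bound = 2^11
= 2048

2048


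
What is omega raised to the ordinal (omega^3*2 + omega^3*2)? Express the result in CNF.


omega^(omega^3*2 + omega^3*2):
Both terms of the exponent have the same exponent 3, so they merge: omega^3*2 + omega^3*2 = omega^3*(2+2) = omega^3*4.
omega raised to a CNF ordinal is a single CNF term: Result = omega^(omega^3*4)

omega^(omega^3*4)


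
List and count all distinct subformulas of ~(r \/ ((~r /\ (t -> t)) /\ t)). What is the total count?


Formula: ~(r \/ ((~r /\ (t -> t)) /\ t))
Subformulas found:
  1. r
  2. t
  3. ~r
  4. (t -> t)
  5. (~r /\ (t -> t))
  6. ((~r /\ (t -> t)) /\ t)
  7. (r \/ ((~r /\ (t -> t)) /\ t))
  8. ~(r \/ ((~r /\ (t -> t)) /\ t))
Total distinct subformulas = 8

8


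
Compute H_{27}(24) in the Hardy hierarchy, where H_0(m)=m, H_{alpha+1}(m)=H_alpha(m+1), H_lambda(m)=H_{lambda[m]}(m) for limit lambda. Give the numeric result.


H_27(24):
For finite ordinals k, H_k(n) = n + k (each successor step adds 1).
H_27(24) = 24 + 27 = 51

51


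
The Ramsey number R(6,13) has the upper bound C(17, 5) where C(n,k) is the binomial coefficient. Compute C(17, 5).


R(6,13) <= C(6+13-2, 6-1) = C(17, 5)
C(17, 5) = 17! / (5! * 12!)
= 6188

6188


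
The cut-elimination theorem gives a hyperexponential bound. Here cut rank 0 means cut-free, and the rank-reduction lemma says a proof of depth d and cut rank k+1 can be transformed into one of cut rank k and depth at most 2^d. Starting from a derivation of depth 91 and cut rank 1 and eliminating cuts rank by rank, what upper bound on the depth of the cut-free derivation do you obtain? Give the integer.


Each rank reduction sends depth d to at most 2^d; cut rank r needs r reductions.
2_0(91) = 91
2_1(91) = 2^91 = 2475880078570760549798248448
Cut-free depth bound = 2475880078570760549798248448

2475880078570760549798248448


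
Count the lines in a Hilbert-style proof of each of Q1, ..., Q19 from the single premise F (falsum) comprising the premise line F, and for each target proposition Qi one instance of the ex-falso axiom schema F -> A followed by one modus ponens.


Ex falso, line by line:
- 1 premise line (F)
- 19 targets, each needing 1 axiom instance (F -> Qi) + 1 MP = 2 lines: 2 * 19 = 38
Total = 1 + 38 = 39 lines.

39


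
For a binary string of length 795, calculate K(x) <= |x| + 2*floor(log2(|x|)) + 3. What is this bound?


floor(log2(795)) = 9
2 * 9 = 18
K(x) <= 795 + 18 + 3 = 816

816


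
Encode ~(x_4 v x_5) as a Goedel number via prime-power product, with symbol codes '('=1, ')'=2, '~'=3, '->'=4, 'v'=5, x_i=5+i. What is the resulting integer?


Formula: ~(x_4 v x_5)
Symbol codes: [3, 1, 9, 5, 10, 2]
Primes: [2, 3, 5, 7, 11, 13]
p_1^3 = 2^3 = 8
p_2^1 = 3^1 = 3
p_3^9 = 5^9 = 1953125
p_4^5 = 7^5 = 16807
p_5^10 = 11^10 = 25937424601
p_6^2 = 13^2 = 169
Product = 3453385307834164828125000

3453385307834164828125000


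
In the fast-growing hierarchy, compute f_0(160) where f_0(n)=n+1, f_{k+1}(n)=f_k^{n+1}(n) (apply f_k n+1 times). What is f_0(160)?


f_0(160) = 160 + 1 = 161

161


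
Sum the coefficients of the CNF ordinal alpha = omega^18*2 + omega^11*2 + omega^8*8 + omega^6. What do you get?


CNF: omega^18*2 + omega^11*2 + omega^8*8 + omega^6
Coefficients: 2 + 2 + 8 + 1 = 13

13


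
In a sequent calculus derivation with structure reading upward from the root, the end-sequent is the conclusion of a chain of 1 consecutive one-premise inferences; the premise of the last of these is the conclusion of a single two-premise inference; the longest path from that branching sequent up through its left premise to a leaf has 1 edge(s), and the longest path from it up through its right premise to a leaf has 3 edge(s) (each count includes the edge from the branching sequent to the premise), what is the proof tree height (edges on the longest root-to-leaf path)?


Longest path through the left premise: 1 edges (measured from the branching sequent)
Longest path through the right premise: 3 edges
Height of the subtree rooted at the branching sequent: max(1, 3) = 3
The branching sequent sits 1 edges above the root (the chain of one-premise inferences), so height = 3 + 1 = 4

4


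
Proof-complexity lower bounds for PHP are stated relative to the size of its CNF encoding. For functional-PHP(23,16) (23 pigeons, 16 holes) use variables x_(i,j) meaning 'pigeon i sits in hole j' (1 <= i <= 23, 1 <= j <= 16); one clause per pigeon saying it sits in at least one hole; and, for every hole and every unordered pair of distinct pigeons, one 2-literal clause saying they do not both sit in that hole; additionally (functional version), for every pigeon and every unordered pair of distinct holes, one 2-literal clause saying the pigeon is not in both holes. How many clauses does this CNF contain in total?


functional-PHP(23,16): 23 pigeons, 16 holes, 23*16 = 368 variables.
- pigeon clauses: one per pigeon -> 23 clauses
- hole clauses: 16 holes * C(23,2) = 16 * 253 -> 4048 clauses
- functional clauses: 23 pigeons * C(16,2) = 23 * 120 -> 2760 clauses
Total clauses = 23 + 4048 + 2760 = 6831

6831


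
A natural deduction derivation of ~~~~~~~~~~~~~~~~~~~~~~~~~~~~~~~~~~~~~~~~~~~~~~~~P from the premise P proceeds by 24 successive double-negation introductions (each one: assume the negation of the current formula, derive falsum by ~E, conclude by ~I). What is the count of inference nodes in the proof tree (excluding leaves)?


Each double-negation introduction (from C infer ~~C) uses 2 inference nodes: one ~E (C and ~C give falsum) and one ~I (discharge ~C).
24 double negations = 24 * 2 = 48 inference nodes.

48


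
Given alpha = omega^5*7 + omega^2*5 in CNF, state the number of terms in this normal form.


CNF: omega^5*7 + omega^2*5
Count the summands separated by '+':
  term 1: omega^5*7
  term 2: omega^2*5
Total terms = 2

2


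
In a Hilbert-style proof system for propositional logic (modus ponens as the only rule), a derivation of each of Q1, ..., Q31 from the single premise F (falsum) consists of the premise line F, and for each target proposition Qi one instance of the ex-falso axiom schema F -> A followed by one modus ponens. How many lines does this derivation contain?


Ex falso, line by line:
- 1 premise line (F)
- 31 targets, each needing 1 axiom instance (F -> Qi) + 1 MP = 2 lines: 2 * 31 = 62
Total = 1 + 62 = 63 lines.

63


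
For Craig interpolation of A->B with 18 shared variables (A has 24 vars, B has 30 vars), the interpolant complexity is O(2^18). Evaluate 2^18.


Shared atoms = 18
Craig interpolant size bound = 2^18
= 262144

262144


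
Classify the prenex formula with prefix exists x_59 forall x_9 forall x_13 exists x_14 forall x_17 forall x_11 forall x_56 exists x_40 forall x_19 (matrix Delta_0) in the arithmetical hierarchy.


Leading quantifier is exists, so the class is Sigma.
Number of quantifier blocks = alternations + 1 = 5 + 1 = 6.
Classification: Sigma_6

Sigma_6


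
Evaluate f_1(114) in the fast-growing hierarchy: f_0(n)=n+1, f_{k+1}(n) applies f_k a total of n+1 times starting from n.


f_1(114) = f_0^115(114)
f_0 adds 1 each time, applied 115 times.
f_1(114) = 114 + 115 = 229

229


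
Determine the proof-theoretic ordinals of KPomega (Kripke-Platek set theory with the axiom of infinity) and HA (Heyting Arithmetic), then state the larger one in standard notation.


Proof-theoretic ordinal of KPomega (Kripke-Platek set theory with the axiom of infinity): psi_0(epsilon_{Omega+1})
Proof-theoretic ordinal of HA (Heyting Arithmetic): epsilon_0
Comparing: epsilon_0 < psi_0(epsilon_{Omega+1}).
The larger ordinal is psi_0(epsilon_{Omega+1}) (from KPomega (Kripke-Platek set theory with the axiom of infinity)).

psi_0(epsilon_{Omega+1})


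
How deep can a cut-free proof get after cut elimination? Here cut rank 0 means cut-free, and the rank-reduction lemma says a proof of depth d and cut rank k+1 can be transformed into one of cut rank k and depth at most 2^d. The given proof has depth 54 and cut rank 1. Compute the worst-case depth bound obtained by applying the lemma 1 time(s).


Each rank reduction sends depth d to at most 2^d; cut rank r needs r reductions.
2_0(54) = 54
2_1(54) = 2^54 = 18014398509481984
Cut-free depth bound = 18014398509481984

18014398509481984


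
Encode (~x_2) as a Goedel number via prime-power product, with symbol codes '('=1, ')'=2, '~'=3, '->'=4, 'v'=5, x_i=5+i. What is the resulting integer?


Formula: (~x_2)
Symbol codes: [1, 3, 7, 2]
Primes: [2, 3, 5, 7]
p_1^1 = 2^1 = 2
p_2^3 = 3^3 = 27
p_3^7 = 5^7 = 78125
p_4^2 = 7^2 = 49
Product = 206718750

206718750


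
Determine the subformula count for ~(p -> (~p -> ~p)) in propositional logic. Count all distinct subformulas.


Formula: ~(p -> (~p -> ~p))
Subformulas found:
  1. p
  2. ~p
  3. (~p -> ~p)
  4. (p -> (~p -> ~p))
  5. ~(p -> (~p -> ~p))
Total distinct subformulas = 5

5


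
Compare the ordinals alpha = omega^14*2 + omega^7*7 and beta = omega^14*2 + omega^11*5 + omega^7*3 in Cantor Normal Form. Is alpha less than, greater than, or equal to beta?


Compare term by term from highest exponent:
alpha = omega^14*2 + omega^7*7
beta = omega^14*2 + omega^11*5 + omega^7*3
Term 1: alpha has omega^14*2, beta has omega^14*2
Term 2: alpha has omega^7*7, beta has omega^11*5
Term 3: alpha has omega^0*0, beta has omega^7*3
Result: alpha < beta

alpha < beta


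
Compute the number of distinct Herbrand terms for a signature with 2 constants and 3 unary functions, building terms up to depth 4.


Herbrand terms by depth:
Depth 0: 2 constants
Depth 1: 6 new terms (running total: 8)
Depth 2: 18 new terms (running total: 26)
Depth 3: 54 new terms (running total: 80)
Depth 4: 162 new terms (running total: 242)
Total distinct ground terms = 242

242


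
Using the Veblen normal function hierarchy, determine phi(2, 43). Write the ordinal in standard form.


phi(2, 43):
phi(2, beta) = zeta_beta (the beta-th zeta number, fixed point of epsilon).
phi(2, 43) = zeta_43

zeta_43


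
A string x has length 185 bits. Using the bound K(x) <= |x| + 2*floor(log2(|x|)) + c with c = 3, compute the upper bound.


floor(log2(185)) = 7
2 * 7 = 14
K(x) <= 185 + 14 + 3 = 202

202


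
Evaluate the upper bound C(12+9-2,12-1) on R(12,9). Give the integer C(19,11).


R(12,9) <= C(12+9-2, 12-1) = C(19, 11)
C(19, 11) = 19! / (11! * 8!)
= 75582

75582


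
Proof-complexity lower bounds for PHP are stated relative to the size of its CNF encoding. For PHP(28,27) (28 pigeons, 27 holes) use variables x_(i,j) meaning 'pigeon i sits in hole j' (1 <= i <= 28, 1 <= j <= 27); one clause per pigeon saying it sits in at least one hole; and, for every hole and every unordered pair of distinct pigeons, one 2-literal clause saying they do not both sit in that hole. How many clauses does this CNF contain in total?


PHP(28,27): 28 pigeons, 27 holes, 28*27 = 756 variables.
- pigeon clauses: one per pigeon -> 28 clauses
- hole clauses: 27 holes * C(28,2) = 27 * 378 -> 10206 clauses
Total clauses = 28 + 10206 = 10234

10234


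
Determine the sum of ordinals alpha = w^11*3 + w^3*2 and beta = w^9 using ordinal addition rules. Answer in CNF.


Ordinal addition (w^11*3 + w^3*2) + w^9:
alpha's leading term has exponent 11 > beta's exponent 9, so it survives.
alpha's tail term has exponent 3 < beta's exponent 9, so it is absorbed by beta.
In ordinal addition, any term followed by a strictly larger-exponent term is absorbed.
Result = w^11*3 + w^9

w^11*3 + w^9


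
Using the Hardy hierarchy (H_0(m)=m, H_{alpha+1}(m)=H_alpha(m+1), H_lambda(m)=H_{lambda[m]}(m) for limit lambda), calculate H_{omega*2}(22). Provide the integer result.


H_{omega*2}(22):
For the Hardy hierarchy, H_{omega*k}(n) = 2^k * n.
2^2 = 4.
4 * 22 = 88

88


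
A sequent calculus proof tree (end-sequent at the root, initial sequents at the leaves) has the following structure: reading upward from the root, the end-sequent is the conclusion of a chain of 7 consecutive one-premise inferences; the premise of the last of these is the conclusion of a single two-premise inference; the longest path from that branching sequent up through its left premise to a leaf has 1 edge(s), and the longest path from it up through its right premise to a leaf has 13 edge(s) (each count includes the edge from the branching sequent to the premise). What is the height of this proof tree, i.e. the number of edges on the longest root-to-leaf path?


Longest path through the left premise: 1 edges (measured from the branching sequent)
Longest path through the right premise: 13 edges
Height of the subtree rooted at the branching sequent: max(1, 13) = 13
The branching sequent sits 7 edges above the root (the chain of one-premise inferences), so height = 13 + 7 = 20

20


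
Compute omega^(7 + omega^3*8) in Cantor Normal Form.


omega^(7 + omega^3*8):
In ordinal addition a term is absorbed by a following term of strictly larger exponent: 0 < 3, so 7 + omega^3*8 = omega^3*8.
omega raised to a CNF ordinal is a single CNF term: Result = omega^(omega^3*8)

omega^(omega^3*8)


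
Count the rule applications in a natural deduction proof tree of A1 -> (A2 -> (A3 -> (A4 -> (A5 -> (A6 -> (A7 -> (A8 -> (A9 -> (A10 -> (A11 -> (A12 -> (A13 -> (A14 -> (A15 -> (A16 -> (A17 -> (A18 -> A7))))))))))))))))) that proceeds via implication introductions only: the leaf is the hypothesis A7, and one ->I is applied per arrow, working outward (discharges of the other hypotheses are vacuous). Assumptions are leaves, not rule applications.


The formula has 18 arrows (->); its innermost consequent A7 is one of the antecedents,
so the proof starts from the hypothesis leaf A7 (not a rule application) and closes one arrow per ->I.
Building A1 -> (A2 -> (A3 -> (A4 -> (A5 -> (A6 -> (A7 -> (A8 -> (A9 -> (A10 -> (A11 -> (A12 -> (A13 -> (A14 -> (A15 -> (A16 -> (A17 -> (A18 -> A7))))))))))))))))) therefore takes 18 nested implication introductions.
Total inference nodes = 18

18


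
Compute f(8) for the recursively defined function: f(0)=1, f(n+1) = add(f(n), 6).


f(0) = 1
f(1) = add(f(0), 6) = add(1, 6) = 7
f(2) = add(f(1), 6) = add(7, 6) = 13
f(3) = add(f(2), 6) = add(13, 6) = 19
f(4) = add(f(3), 6) = add(19, 6) = 25
f(5) = add(f(4), 6) = add(25, 6) = 31
f(6) = add(f(5), 6) = add(31, 6) = 37
f(7) = add(f(6), 6) = add(37, 6) = 43
f(8) = add(f(7), 6) = add(43, 6) = 49


49


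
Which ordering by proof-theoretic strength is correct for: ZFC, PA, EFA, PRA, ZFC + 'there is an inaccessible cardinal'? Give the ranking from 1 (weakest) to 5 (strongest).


Ordering by consistency strength:
1. EFA
2. PRA
3. PA
4. ZFC
5. ZFC + 'there is an inaccessible cardinal'


ZFC=4, PA=3, EFA=1, PRA=2, ZFC + 'there is an inaccessible cardinal'=5


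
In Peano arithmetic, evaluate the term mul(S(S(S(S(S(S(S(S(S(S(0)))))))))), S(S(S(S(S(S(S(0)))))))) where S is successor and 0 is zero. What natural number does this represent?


mul(S^10(0), S^7(0)):
S^10(0) = 10
S^7(0) = 7
10 * 7 = 70

70


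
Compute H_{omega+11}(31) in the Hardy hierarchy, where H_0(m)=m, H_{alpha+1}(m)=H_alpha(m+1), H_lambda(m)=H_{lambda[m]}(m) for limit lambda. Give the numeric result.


H_{omega+11}(31):
Unwind the 11 successor steps: H_{omega+11}(31) = H_omega(31+11) = H_omega(42).
H_omega(m) = H_m(m) = m + m = 2m.
Result = 2 * 42 = 84

84


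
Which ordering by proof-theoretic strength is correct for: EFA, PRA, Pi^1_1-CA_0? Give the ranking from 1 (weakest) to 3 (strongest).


Ordering by consistency strength:
1. EFA
2. PRA
3. Pi^1_1-CA_0


EFA=1, PRA=2, Pi^1_1-CA_0=3


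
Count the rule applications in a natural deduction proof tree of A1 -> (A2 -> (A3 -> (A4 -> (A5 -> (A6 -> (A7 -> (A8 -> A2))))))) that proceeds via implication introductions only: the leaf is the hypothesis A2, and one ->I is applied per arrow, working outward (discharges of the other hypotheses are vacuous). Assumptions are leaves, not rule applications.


The formula has 8 arrows (->); its innermost consequent A2 is one of the antecedents,
so the proof starts from the hypothesis leaf A2 (not a rule application) and closes one arrow per ->I.
Building A1 -> (A2 -> (A3 -> (A4 -> (A5 -> (A6 -> (A7 -> (A8 -> A2))))))) therefore takes 8 nested implication introductions.
Total inference nodes = 8

8


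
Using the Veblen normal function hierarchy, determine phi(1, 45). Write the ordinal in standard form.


phi(1, 45):
phi(1, beta) = epsilon_beta (the beta-th epsilon number).
phi(1, 45) = epsilon_45

epsilon_45


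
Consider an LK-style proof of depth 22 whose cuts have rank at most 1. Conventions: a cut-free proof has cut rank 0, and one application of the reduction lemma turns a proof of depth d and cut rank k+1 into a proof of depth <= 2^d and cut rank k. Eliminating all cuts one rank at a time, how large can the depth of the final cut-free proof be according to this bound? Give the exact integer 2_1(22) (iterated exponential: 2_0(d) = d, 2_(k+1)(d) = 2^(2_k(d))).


Each rank reduction sends depth d to at most 2^d; cut rank r needs r reductions.
2_0(22) = 22
2_1(22) = 2^22 = 4194304
Cut-free depth bound = 4194304

4194304


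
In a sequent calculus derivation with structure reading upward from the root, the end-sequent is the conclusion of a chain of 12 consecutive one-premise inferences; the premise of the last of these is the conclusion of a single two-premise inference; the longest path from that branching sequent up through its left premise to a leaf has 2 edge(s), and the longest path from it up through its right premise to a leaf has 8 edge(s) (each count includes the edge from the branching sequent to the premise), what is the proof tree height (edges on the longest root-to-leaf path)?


Longest path through the left premise: 2 edges (measured from the branching sequent)
Longest path through the right premise: 8 edges
Height of the subtree rooted at the branching sequent: max(2, 8) = 8
The branching sequent sits 12 edges above the root (the chain of one-premise inferences), so height = 8 + 12 = 20

20


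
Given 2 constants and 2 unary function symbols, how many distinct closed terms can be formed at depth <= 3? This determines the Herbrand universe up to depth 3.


Herbrand terms by depth:
Depth 0: 2 constants
Depth 1: 4 new terms (running total: 6)
Depth 2: 8 new terms (running total: 14)
Depth 3: 16 new terms (running total: 30)
Total distinct ground terms = 30

30


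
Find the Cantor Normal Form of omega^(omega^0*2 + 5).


omega^(omega^0*2 + 5):
omega^0 = 1, so the exponent is 2 + 5 = 7 (finite ordinal addition).
Result = omega^7, already a single CNF term.

omega^7


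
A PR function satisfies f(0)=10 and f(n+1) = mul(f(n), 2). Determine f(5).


f(0) = 10
f(1) = mul(f(0), 2) = mul(10, 2) = 20
f(2) = mul(f(1), 2) = mul(20, 2) = 40
f(3) = mul(f(2), 2) = mul(40, 2) = 80
f(4) = mul(f(3), 2) = mul(80, 2) = 160
f(5) = mul(f(4), 2) = mul(160, 2) = 320


320


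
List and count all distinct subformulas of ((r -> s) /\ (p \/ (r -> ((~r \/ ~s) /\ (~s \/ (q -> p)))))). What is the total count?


Formula: ((r -> s) /\ (p \/ (r -> ((~r \/ ~s) /\ (~s \/ (q -> p))))))
Subformulas found:
  1. r
  2. q
  3. s
  4. p
  5. ~r
  6. ~s
  7. (q -> p)
  8. (r -> s)
  9. (~r \/ ~s)
  10. (~s \/ (q -> p))
  11. ((~r \/ ~s) /\ (~s \/ (q -> p)))
  12. (r -> ((~r \/ ~s) /\ (~s \/ (q -> p))))
  13. (p \/ (r -> ((~r \/ ~s) /\ (~s \/ (q -> p)))))
  14. ((r -> s) /\ (p \/ (r -> ((~r \/ ~s) /\ (~s \/ (q -> p))))))
Total distinct subformulas = 14

14


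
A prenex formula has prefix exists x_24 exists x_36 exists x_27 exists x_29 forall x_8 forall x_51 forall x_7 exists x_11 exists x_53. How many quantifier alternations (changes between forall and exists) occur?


Walk the prefix and count type changes:
  position 1: exists -> exists
  position 2: exists -> exists
  position 3: exists -> exists
  position 4: exists -> forall <-- alternation
  position 5: forall -> forall
  position 6: forall -> forall
  position 7: forall -> exists <-- alternation
  position 8: exists -> exists
Total alternations = 2

2
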